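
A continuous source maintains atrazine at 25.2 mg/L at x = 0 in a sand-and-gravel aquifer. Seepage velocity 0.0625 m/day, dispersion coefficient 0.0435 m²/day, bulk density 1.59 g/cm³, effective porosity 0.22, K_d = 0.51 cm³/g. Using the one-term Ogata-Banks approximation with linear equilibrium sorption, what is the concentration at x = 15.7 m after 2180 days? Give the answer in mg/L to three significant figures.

24.8 mg/L

Retardation factor R = 1 + ρ_b·K_d/n = 1 + 1.59 × 0.51/0.22 = 4.686.
Sorption retards both mechanisms: v_R = v/R = 0.01334 m/day, D_R = D/R = 0.009283 m²/day.
v_R·t = 0.01334 × 2180 = 29.0812 m; 2√(D_R t) = 8.997 m; argument = (15.7 − 29.0812)/8.997 = -1.487.
C = C₀ × ½·erfc(-1.487) = 25.2 × 0.9823 = 24.8 mg/L.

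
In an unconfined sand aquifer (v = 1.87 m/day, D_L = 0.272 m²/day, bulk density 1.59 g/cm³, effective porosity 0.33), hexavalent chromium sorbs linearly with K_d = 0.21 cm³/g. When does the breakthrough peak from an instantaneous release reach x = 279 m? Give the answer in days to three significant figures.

300 days

Retardation factor R = 1 + ρ_b·K_d/n = 1 + 1.59 × 0.21/0.33 = 2.012.
Sorption retards both mechanisms: v_R = v/R = 0.9294 m/day, D_R = D/R = 0.1352 m²/day.
Peak time from v_R²t² + 2D_R t − x² = 0: t = (√(D_R² + v_R²x²) − D_R)/v_R².
√(D_R² + v_R²x²) = √(0.1352² + 0.9294² × 279²) = 259.3; v_R² = 0.8638.
t = (259.3 − 0.1352)/0.8638 = 300 days.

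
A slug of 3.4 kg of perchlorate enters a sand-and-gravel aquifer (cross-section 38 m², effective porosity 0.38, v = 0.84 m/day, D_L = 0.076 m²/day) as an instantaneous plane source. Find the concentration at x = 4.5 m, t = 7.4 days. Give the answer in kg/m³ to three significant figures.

0.0239 kg/m³

For an instantaneous plane source, C(x,t) = M/(n_e·A·√(4πDt)) · exp(−(x−vt)²/(4Dt)), with n_e·A the pore (flow) area.
Plume center vt = 0.84 × 7.4 = 6.216 m, so the well at 4.5 m is 1.716 m upgradient of the peak.
√(4πDt) = 2.658 m, giving peak height M/(n_e·A·√(4πDt)) = 3.4/(0.38 × 38 × 2.658) = 0.08858 kg/m³.
(x−vt)²/(4Dt) = (-1.716)²/(4 × 0.076 × 7.4) = 1.309; exp(−1.309) = 0.2701.
C = 0.08858 × 0.2701 = 0.0239 kg/m³.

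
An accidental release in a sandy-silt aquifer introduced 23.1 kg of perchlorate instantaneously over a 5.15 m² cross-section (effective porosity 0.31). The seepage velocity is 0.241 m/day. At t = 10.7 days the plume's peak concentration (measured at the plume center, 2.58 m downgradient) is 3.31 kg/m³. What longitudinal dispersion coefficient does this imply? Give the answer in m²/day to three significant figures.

At the plume center C_max = M/(n_e·A·√(4πDt)), so D = M²/(4πt·(n_e·A·C_max)²).
n_e·A·C_max = 0.31 × 5.15 × 3.31 = 5.284 kg/m.
D = 23.1²/(4π × 10.7 × 5.284²) = 0.142 m²/day.

0.142 m²/day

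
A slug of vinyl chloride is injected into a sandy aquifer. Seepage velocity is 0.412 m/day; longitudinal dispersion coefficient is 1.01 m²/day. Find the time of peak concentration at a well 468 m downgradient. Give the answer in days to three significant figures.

For the 1D instantaneous-source solution, setting ∂C/∂t = 0 at fixed x gives v²t² + 2Dt − x² = 0, so t = (√(D² + v²x²) − D)/v².
√(D² + v²x²) = √(1.01² + 0.412² × 468²) = 192.8; v² = 0.169744.
t = (192.8 − 1.01)/0.169744 = 1130 days (vs. the pure-advection estimate x/v = 1140 d).

1130 days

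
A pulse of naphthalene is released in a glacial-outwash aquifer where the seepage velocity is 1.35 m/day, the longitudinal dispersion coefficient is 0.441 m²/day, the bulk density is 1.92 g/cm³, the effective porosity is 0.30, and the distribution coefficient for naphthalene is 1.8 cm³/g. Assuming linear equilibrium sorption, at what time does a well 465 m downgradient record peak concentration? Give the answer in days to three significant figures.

4310 days

Retardation factor R = 1 + ρ_b·K_d/n = 1 + 1.92 × 1.8/0.30 = 12.52.
Sorption retards both mechanisms: v_R = v/R = 0.1078 m/day, D_R = D/R = 0.03522 m²/day.
Peak time from v_R²t² + 2D_R t − x² = 0: t = (√(D_R² + v_R²x²) − D_R)/v_R².
√(D_R² + v_R²x²) = √(0.03522² + 0.1078² × 465²) = 50.13; v_R² = 0.01162.
t = (50.13 − 0.03522)/0.01162 = 4310 days.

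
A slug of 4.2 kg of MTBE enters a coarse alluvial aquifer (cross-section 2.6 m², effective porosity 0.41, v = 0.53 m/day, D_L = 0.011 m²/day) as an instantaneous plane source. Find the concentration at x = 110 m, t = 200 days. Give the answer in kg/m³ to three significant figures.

0.122 kg/m³

For an instantaneous plane source, C(x,t) = M/(n_e·A·√(4πDt)) · exp(−(x−vt)²/(4Dt)), with n_e·A the pore (flow) area.
Plume center vt = 0.53 × 200 = 106 m, so the well at 110 m is 4 m downgradient of the peak.
√(4πDt) = 5.258 m, giving peak height M/(n_e·A·√(4πDt)) = 4.2/(0.41 × 2.6 × 5.258) = 0.7493 kg/m³.
(x−vt)²/(4Dt) = (4)²/(4 × 0.011 × 200) = 1.818; exp(−1.818) = 0.1624.
C = 0.7493 × 0.1624 = 0.122 kg/m³.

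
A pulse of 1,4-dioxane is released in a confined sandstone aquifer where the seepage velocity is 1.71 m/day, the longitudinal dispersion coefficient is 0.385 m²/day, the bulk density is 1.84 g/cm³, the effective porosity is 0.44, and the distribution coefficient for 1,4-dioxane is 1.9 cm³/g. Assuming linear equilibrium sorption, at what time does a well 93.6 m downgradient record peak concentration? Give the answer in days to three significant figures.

Retardation factor R = 1 + ρ_b·K_d/n = 1 + 1.84 × 1.9/0.44 = 8.945.
Sorption retards both mechanisms: v_R = v/R = 0.1912 m/day, D_R = D/R = 0.04304 m²/day.
Peak time from v_R²t² + 2D_R t − x² = 0: t = (√(D_R² + v_R²x²) − D_R)/v_R².
√(D_R² + v_R²x²) = √(0.04304² + 0.1912² × 93.6²) = 17.90; v_R² = 0.03656.
t = (17.90 − 0.04304)/0.03656 = 488 days.

488 days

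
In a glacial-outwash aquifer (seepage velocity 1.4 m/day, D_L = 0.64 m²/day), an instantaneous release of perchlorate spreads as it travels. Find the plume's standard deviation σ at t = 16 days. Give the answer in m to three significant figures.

Dispersive spreading gives a Gaussian with σ² = 2Dt; advection only shifts the center.
σ = √(2 × 0.64 × 16) = 4.53 m.

4.53 m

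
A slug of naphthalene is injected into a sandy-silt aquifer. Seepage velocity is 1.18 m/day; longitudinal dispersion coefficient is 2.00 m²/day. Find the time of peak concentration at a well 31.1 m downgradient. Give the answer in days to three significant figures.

25.0 days

For the 1D instantaneous-source solution, setting ∂C/∂t = 0 at fixed x gives v²t² + 2Dt − x² = 0, so t = (√(D² + v²x²) − D)/v².
√(D² + v²x²) = √(2.00² + 1.18² × 31.1²) = 36.75; v² = 1.3924.
t = (36.75 − 2.00)/1.3924 = 25.0 days (vs. the pure-advection estimate x/v = 26.4 d).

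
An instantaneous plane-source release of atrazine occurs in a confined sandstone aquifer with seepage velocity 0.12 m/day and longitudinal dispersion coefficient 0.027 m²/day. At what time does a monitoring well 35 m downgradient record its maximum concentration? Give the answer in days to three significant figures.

For the 1D instantaneous-source solution, setting ∂C/∂t = 0 at fixed x gives v²t² + 2Dt − x² = 0, so t = (√(D² + v²x²) − D)/v².
√(D² + v²x²) = √(0.027² + 0.12² × 35²) = 4.200; v² = 0.0144.
t = (4.200 − 0.027)/0.0144 = 290 days (vs. the pure-advection estimate x/v = 292 d).

290 days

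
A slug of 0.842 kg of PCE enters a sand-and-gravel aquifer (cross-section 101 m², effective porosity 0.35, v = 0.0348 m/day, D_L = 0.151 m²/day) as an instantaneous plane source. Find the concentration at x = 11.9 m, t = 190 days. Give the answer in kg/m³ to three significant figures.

0.000983 kg/m³

For an instantaneous plane source, C(x,t) = M/(n_e·A·√(4πDt)) · exp(−(x−vt)²/(4Dt)), with n_e·A the pore (flow) area.
Plume center vt = 0.0348 × 190 = 6.612 m, so the well at 11.9 m is 5.288 m downgradient of the peak.
√(4πDt) = 18.99 m, giving peak height M/(n_e·A·√(4πDt)) = 0.842/(0.35 × 101 × 18.99) = 0.001254 kg/m³.
(x−vt)²/(4Dt) = (5.288)²/(4 × 0.151 × 190) = 0.2437; exp(−0.2437) = 0.7837.
C = 0.001254 × 0.7837 = 0.000983 kg/m³.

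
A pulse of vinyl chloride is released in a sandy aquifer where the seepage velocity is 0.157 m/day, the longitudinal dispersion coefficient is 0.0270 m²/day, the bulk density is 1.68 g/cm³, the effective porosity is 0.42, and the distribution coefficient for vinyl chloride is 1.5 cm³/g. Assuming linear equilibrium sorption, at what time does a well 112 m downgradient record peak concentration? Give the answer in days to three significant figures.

4990 days

Retardation factor R = 1 + ρ_b·K_d/n = 1 + 1.68 × 1.5/0.42 = 7.000.
Sorption retards both mechanisms: v_R = v/R = 0.02243 m/day, D_R = D/R = 0.003857 m²/day.
Peak time from v_R²t² + 2D_R t − x² = 0: t = (√(D_R² + v_R²x²) − D_R)/v_R².
√(D_R² + v_R²x²) = √(0.003857² + 0.02243² × 112²) = 2.512; v_R² = 0.0005031.
t = (2.512 − 0.003857)/0.0005031 = 4990 days.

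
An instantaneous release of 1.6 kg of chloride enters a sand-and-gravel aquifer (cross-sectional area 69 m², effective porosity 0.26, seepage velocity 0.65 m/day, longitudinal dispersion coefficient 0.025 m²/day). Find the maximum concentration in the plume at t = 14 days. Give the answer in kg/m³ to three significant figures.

The peak of an instantaneous 1D plume sits at x = vt; there the Gaussian factor is 1 and C_max = M/(n_e·A·√(4πDt)), where n_e·A is the pore area the mass is dissolved in.
√(4πDt) = √(4π × 0.025 × 14) = 2.097 m, so C_max = 1.6/(0.26 × 69 × 2.097) = 0.0425 kg/m³.

0.0425 kg/m³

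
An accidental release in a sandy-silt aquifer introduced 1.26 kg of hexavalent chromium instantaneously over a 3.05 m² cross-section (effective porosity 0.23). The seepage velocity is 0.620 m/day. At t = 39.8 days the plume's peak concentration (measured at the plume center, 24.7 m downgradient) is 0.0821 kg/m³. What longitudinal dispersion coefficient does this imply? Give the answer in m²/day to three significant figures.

At the plume center C_max = M/(n_e·A·√(4πDt)), so D = M²/(4πt·(n_e·A·C_max)²).
n_e·A·C_max = 0.23 × 3.05 × 0.0821 = 0.05759 kg/m.
D = 1.26²/(4π × 39.8 × 0.05759²) = 0.957 m²/day.

0.957 m²/day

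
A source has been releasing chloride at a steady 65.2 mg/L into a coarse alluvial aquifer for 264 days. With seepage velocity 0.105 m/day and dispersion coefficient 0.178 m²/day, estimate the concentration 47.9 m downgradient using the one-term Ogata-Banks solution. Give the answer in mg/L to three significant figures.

For a continuous step input, C/C₀ ≈ ½·erfc((x−vt)/(2√(Dt))).
vt = 0.105 × 264 = 27.72 m and 2√(Dt) = 2√(0.178 × 264) = 13.71 m.
Argument (x−vt)/(2√(Dt)) = (47.9 − 27.72)/13.71 = 1.472; ½·erfc(1.472) = 0.01868.
C = 65.2 × 0.01868 = 1.22 mg/L.

1.22 mg/L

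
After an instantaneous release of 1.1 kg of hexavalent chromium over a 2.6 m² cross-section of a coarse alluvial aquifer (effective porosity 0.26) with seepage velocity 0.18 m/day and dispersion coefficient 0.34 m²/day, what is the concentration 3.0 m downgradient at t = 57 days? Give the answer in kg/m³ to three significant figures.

For an instantaneous plane source, C(x,t) = M/(n_e·A·√(4πDt)) · exp(−(x−vt)²/(4Dt)), with n_e·A the pore (flow) area.
Plume center vt = 0.18 × 57 = 10.26 m, so the well at 3.0 m is 7.26 m upgradient of the peak.
√(4πDt) = 15.61 m, giving peak height M/(n_e·A·√(4πDt)) = 1.1/(0.26 × 2.6 × 15.61) = 0.1042 kg/m³.
(x−vt)²/(4Dt) = (-7.26)²/(4 × 0.34 × 57) = 0.6799; exp(−0.6799) = 0.5067.
C = 0.1042 × 0.5067 = 0.0528 kg/m³.

0.0528 kg/m³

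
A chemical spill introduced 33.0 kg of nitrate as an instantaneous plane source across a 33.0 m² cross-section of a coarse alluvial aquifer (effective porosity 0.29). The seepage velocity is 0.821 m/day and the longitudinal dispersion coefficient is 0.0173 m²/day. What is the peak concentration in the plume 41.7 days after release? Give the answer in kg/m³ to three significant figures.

1.15 kg/m³

The peak of an instantaneous 1D plume sits at x = vt; there the Gaussian factor is 1 and C_max = M/(n_e·A·√(4πDt)), where n_e·A is the pore area the mass is dissolved in.
√(4πDt) = √(4π × 0.0173 × 41.7) = 3.011 m, so C_max = 33.0/(0.29 × 33.0 × 3.011) = 1.15 kg/m³.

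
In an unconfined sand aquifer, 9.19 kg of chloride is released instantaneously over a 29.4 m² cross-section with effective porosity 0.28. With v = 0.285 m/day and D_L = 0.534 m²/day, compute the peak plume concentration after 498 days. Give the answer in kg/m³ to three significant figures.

The peak of an instantaneous 1D plume sits at x = vt; there the Gaussian factor is 1 and C_max = M/(n_e·A·√(4πDt)), where n_e·A is the pore area the mass is dissolved in.
√(4πDt) = √(4π × 0.534 × 498) = 57.81 m, so C_max = 9.19/(0.28 × 29.4 × 57.81) = 0.0193 kg/m³.

0.0193 kg/m³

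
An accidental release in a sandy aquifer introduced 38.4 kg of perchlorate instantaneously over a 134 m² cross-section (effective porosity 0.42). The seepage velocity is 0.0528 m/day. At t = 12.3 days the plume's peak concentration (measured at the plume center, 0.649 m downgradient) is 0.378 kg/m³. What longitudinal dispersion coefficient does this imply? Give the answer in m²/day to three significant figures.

At the plume center C_max = M/(n_e·A·√(4πDt)), so D = M²/(4πt·(n_e·A·C_max)²).
n_e·A·C_max = 0.42 × 134 × 0.378 = 21.27 kg/m.
D = 38.4²/(4π × 12.3 × 21.27²) = 0.0211 m²/day.

0.0211 m²/day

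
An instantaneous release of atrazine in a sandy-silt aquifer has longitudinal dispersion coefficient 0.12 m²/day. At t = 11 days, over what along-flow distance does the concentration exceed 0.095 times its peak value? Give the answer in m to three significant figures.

7.05 m

The plume is Gaussian with σ = √(2Dt) = √(2 × 0.12 × 11) = 1.625 m.
C/C_peak = exp(−Δx²/(2σ²)) = 0.095 ⇒ Δx = σ·√(−2 ln 0.095) = 1.625 × 2.170 = 3.526 m.
Width = 2Δx = 7.05 m.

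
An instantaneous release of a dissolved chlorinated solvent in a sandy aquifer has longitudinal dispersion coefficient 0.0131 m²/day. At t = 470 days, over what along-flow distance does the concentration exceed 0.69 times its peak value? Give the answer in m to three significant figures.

6.05 m

The plume is Gaussian with σ = √(2Dt) = √(2 × 0.0131 × 470) = 3.509 m.
C/C_peak = exp(−Δx²/(2σ²)) = 0.69 ⇒ Δx = σ·√(−2 ln 0.69) = 3.509 × 0.8615 = 3.023 m.
Width = 2Δx = 6.05 m.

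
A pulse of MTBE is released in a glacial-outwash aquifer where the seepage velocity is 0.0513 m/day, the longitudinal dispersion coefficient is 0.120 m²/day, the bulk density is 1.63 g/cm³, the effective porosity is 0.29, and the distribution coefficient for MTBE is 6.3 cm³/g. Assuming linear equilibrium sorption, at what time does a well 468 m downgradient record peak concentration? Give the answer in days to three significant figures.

331000 days

Retardation factor R = 1 + ρ_b·K_d/n = 1 + 1.63 × 6.3/0.29 = 36.41.
Sorption retards both mechanisms: v_R = v/R = 0.001409 m/day, D_R = D/R = 0.003296 m²/day.
Peak time from v_R²t² + 2D_R t − x² = 0: t = (√(D_R² + v_R²x²) − D_R)/v_R².
√(D_R² + v_R²x²) = √(0.003296² + 0.001409² × 468²) = 0.6594; v_R² = 1.985e-06.
t = (0.6594 − 0.003296)/1.985e-06 = 331000 days.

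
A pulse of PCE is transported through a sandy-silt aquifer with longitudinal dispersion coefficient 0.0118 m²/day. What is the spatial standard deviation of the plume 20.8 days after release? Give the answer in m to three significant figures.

Dispersive spreading gives a Gaussian with σ² = 2Dt; advection only shifts the center.
σ = √(2 × 0.0118 × 20.8) = 0.701 m.

0.701 m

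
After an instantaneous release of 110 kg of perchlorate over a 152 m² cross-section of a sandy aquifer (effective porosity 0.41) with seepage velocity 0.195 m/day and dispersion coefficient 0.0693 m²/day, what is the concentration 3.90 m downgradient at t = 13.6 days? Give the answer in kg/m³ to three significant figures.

For an instantaneous plane source, C(x,t) = M/(n_e·A·√(4πDt)) · exp(−(x−vt)²/(4Dt)), with n_e·A the pore (flow) area.
Plume center vt = 0.195 × 13.6 = 2.652 m, so the well at 3.90 m is 1.248 m downgradient of the peak.
√(4πDt) = 3.441 m, giving peak height M/(n_e·A·√(4πDt)) = 110/(0.41 × 152 × 3.441) = 0.5130 kg/m³.
(x−vt)²/(4Dt) = (1.248)²/(4 × 0.0693 × 13.6) = 0.4131; exp(−0.4131) = 0.6616.
C = 0.5130 × 0.6616 = 0.339 kg/m³.

0.339 kg/m³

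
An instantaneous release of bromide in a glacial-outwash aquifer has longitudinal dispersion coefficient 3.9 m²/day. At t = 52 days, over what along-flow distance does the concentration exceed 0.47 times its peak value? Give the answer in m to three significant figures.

49.5 m

The plume is Gaussian with σ = √(2Dt) = √(2 × 3.9 × 52) = 20.14 m.
C/C_peak = exp(−Δx²/(2σ²)) = 0.47 ⇒ Δx = σ·√(−2 ln 0.47) = 20.14 × 1.229 = 24.75 m.
Width = 2Δx = 49.5 m.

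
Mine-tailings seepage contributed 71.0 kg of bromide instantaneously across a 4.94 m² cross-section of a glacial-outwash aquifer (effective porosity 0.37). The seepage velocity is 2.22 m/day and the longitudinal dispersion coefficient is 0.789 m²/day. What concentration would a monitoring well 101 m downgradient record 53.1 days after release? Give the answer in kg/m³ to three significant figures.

For an instantaneous plane source, C(x,t) = M/(n_e·A·√(4πDt)) · exp(−(x−vt)²/(4Dt)), with n_e·A the pore (flow) area.
Plume center vt = 2.22 × 53.1 = 117.882 m, so the well at 101 m is 16.882 m upgradient of the peak.
√(4πDt) = 22.95 m, giving peak height M/(n_e·A·√(4πDt)) = 71.0/(0.37 × 4.94 × 22.95) = 1.693 kg/m³.
(x−vt)²/(4Dt) = (-16.882)²/(4 × 0.789 × 53.1) = 1.701; exp(−1.701) = 0.1825.
C = 1.693 × 0.1825 = 0.309 kg/m³.

0.309 kg/m³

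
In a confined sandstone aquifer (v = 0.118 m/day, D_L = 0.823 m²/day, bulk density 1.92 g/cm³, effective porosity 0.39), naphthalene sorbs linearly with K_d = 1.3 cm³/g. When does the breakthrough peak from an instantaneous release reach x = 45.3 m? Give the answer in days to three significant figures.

2440 days

Retardation factor R = 1 + ρ_b·K_d/n = 1 + 1.92 × 1.3/0.39 = 7.400.
Sorption retards both mechanisms: v_R = v/R = 0.01595 m/day, D_R = D/R = 0.1112 m²/day.
Peak time from v_R²t² + 2D_R t − x² = 0: t = (√(D_R² + v_R²x²) − D_R)/v_R².
√(D_R² + v_R²x²) = √(0.1112² + 0.01595² × 45.3²) = 0.7310; v_R² = 0.0002544.
t = (0.7310 − 0.1112)/0.0002544 = 2440 days.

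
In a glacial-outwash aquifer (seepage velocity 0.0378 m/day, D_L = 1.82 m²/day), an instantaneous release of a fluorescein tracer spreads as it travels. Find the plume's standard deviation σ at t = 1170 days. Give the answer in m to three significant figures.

Dispersive spreading gives a Gaussian with σ² = 2Dt; advection only shifts the center.
σ = √(2 × 1.82 × 1170) = 65.3 m.

65.3 m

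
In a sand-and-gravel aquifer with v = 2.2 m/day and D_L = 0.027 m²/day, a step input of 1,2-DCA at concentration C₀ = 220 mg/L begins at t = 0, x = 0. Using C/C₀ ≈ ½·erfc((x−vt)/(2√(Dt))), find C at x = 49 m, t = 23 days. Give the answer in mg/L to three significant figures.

For a continuous step input, C/C₀ ≈ ½·erfc((x−vt)/(2√(Dt))).
vt = 2.2 × 23 = 50.6 m and 2√(Dt) = 2√(0.027 × 23) = 1.576 m.
Argument (x−vt)/(2√(Dt)) = (49 − 50.6)/1.576 = -1.015; ½·erfc(-1.015) = 0.9244.
C = 220 × 0.9244 = 203 mg/L.

203 mg/L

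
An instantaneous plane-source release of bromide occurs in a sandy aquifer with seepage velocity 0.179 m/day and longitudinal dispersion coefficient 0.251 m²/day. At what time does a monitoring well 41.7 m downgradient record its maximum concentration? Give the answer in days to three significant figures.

225 days

For the 1D instantaneous-source solution, setting ∂C/∂t = 0 at fixed x gives v²t² + 2Dt − x² = 0, so t = (√(D² + v²x²) − D)/v².
√(D² + v²x²) = √(0.251² + 0.179² × 41.7²) = 7.469; v² = 0.032041.
t = (7.469 − 0.251)/0.032041 = 225 days (vs. the pure-advection estimate x/v = 233 d).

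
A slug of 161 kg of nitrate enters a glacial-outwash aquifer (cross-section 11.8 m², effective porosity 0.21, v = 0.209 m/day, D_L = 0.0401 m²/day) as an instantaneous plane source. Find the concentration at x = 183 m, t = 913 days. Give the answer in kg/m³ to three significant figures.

For an instantaneous plane source, C(x,t) = M/(n_e·A·√(4πDt)) · exp(−(x−vt)²/(4Dt)), with n_e·A the pore (flow) area.
Plume center vt = 0.209 × 913 = 190.817 m, so the well at 183 m is 7.817 m upgradient of the peak.
√(4πDt) = 21.45 m, giving peak height M/(n_e·A·√(4πDt)) = 161/(0.21 × 11.8 × 21.45) = 3.029 kg/m³.
(x−vt)²/(4Dt) = (-7.817)²/(4 × 0.0401 × 913) = 0.4173; exp(−0.4173) = 0.6588.
C = 3.029 × 0.6588 = 2.00 kg/m³.

2.00 kg/m³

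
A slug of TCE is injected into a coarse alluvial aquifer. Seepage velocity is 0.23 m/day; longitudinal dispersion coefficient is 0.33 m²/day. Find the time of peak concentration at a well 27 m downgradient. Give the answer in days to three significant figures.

For the 1D instantaneous-source solution, setting ∂C/∂t = 0 at fixed x gives v²t² + 2Dt − x² = 0, so t = (√(D² + v²x²) − D)/v².
√(D² + v²x²) = √(0.33² + 0.23² × 27²) = 6.219; v² = 0.0529.
t = (6.219 − 0.33)/0.0529 = 111 days (vs. the pure-advection estimate x/v = 117 d).

111 days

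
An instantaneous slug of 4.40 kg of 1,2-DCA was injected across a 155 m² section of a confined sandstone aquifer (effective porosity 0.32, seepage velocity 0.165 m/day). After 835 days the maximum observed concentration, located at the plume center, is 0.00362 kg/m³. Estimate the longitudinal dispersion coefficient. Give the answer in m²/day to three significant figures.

0.0572 m²/day

At the plume center C_max = M/(n_e·A·√(4πDt)), so D = M²/(4πt·(n_e·A·C_max)²).
n_e·A·C_max = 0.32 × 155 × 0.00362 = 0.1796 kg/m.
D = 4.40²/(4π × 835 × 0.1796²) = 0.0572 m²/day.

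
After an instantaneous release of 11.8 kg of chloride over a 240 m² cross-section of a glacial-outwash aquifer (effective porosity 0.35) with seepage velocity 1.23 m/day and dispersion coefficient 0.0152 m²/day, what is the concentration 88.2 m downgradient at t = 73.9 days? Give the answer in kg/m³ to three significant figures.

For an instantaneous plane source, C(x,t) = M/(n_e·A·√(4πDt)) · exp(−(x−vt)²/(4Dt)), with n_e·A the pore (flow) area.
Plume center vt = 1.23 × 73.9 = 90.897 m, so the well at 88.2 m is 2.697 m upgradient of the peak.
√(4πDt) = 3.757 m, giving peak height M/(n_e·A·√(4πDt)) = 11.8/(0.35 × 240 × 3.757) = 0.03739 kg/m³.
(x−vt)²/(4Dt) = (-2.697)²/(4 × 0.0152 × 73.9) = 1.619; exp(−1.619) = 0.1981.
C = 0.03739 × 0.1981 = 0.00741 kg/m³.

0.00741 kg/m³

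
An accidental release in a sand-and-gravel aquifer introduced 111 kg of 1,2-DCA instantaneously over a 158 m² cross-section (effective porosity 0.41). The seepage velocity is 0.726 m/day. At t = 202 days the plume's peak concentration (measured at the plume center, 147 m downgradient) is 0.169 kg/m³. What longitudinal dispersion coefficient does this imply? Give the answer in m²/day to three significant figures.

0.0405 m²/day

At the plume center C_max = M/(n_e·A·√(4πDt)), so D = M²/(4πt·(n_e·A·C_max)²).
n_e·A·C_max = 0.41 × 158 × 0.169 = 10.95 kg/m.
D = 111²/(4π × 202 × 10.95²) = 0.0405 m²/day.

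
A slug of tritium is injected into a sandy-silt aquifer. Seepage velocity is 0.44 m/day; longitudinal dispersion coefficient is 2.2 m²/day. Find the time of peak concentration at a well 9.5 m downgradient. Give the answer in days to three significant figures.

13.0 days

For the 1D instantaneous-source solution, setting ∂C/∂t = 0 at fixed x gives v²t² + 2Dt − x² = 0, so t = (√(D² + v²x²) − D)/v².
√(D² + v²x²) = √(2.2² + 0.44² × 9.5²) = 4.724; v² = 0.1936.
t = (4.724 − 2.2)/0.1936 = 13.0 days (vs. the pure-advection estimate x/v = 21.6 d).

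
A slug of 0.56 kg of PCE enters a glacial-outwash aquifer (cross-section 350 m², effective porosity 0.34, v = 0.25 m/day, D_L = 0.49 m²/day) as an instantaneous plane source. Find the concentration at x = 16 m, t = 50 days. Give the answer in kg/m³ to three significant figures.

For an instantaneous plane source, C(x,t) = M/(n_e·A·√(4πDt)) · exp(−(x−vt)²/(4Dt)), with n_e·A the pore (flow) area.
Plume center vt = 0.25 × 50 = 12.5 m, so the well at 16 m is 3.5 m downgradient of the peak.
√(4πDt) = 17.55 m, giving peak height M/(n_e·A·√(4πDt)) = 0.56/(0.34 × 350 × 17.55) = 0.0002681 kg/m³.
(x−vt)²/(4Dt) = (3.5)²/(4 × 0.49 × 50) = 0.1250; exp(−0.1250) = 0.8825.
C = 0.0002681 × 0.8825 = 0.000237 kg/m³.

0.000237 kg/m³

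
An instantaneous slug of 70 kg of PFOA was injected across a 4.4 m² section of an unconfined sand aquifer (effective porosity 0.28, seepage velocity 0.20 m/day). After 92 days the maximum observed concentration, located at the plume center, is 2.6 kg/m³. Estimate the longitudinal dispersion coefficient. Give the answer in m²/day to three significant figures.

At the plume center C_max = M/(n_e·A·√(4πDt)), so D = M²/(4πt·(n_e·A·C_max)²).
n_e·A·C_max = 0.28 × 4.4 × 2.6 = 3.203 kg/m.
D = 70²/(4π × 92 × 3.203²) = 0.413 m²/day.

0.413 m²/day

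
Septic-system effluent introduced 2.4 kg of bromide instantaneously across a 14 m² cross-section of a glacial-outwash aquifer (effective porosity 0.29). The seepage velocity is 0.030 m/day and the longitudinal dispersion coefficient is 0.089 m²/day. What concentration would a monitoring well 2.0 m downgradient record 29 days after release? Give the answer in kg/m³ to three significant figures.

0.0917 kg/m³

For an instantaneous plane source, C(x,t) = M/(n_e·A·√(4πDt)) · exp(−(x−vt)²/(4Dt)), with n_e·A the pore (flow) area.
Plume center vt = 0.030 × 29 = 0.87 m, so the well at 2.0 m is 1.13 m downgradient of the peak.
√(4πDt) = 5.695 m, giving peak height M/(n_e·A·√(4πDt)) = 2.4/(0.29 × 14 × 5.695) = 0.1038 kg/m³.
(x−vt)²/(4Dt) = (1.13)²/(4 × 0.089 × 29) = 0.1237; exp(−0.1237) = 0.8836.
C = 0.1038 × 0.8836 = 0.0917 kg/m³.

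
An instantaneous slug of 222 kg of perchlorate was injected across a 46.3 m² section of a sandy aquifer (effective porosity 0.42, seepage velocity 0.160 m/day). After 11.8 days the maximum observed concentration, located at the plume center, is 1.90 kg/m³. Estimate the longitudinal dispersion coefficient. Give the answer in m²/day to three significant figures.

0.243 m²/day

At the plume center C_max = M/(n_e·A·√(4πDt)), so D = M²/(4πt·(n_e·A·C_max)²).
n_e·A·C_max = 0.42 × 46.3 × 1.90 = 36.95 kg/m.
D = 222²/(4π × 11.8 × 36.95²) = 0.243 m²/day.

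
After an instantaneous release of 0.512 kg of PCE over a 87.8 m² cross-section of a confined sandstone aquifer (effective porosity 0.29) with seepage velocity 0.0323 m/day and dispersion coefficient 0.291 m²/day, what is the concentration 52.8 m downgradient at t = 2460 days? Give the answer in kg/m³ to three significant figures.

0.000165 kg/m³

For an instantaneous plane source, C(x,t) = M/(n_e·A·√(4πDt)) · exp(−(x−vt)²/(4Dt)), with n_e·A the pore (flow) area.
Plume center vt = 0.0323 × 2460 = 79.458 m, so the well at 52.8 m is 26.658 m upgradient of the peak.
√(4πDt) = 94.85 m, giving peak height M/(n_e·A·√(4πDt)) = 0.512/(0.29 × 87.8 × 94.85) = 0.0002120 kg/m³.
(x−vt)²/(4Dt) = (-26.658)²/(4 × 0.291 × 2460) = 0.2482; exp(−0.2482) = 0.7802.
C = 0.0002120 × 0.7802 = 0.000165 kg/m³.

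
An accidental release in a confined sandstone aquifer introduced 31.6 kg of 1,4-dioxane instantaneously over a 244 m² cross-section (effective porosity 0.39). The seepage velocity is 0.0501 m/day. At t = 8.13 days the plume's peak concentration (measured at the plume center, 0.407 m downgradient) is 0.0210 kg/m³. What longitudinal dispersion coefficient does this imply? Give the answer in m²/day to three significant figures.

At the plume center C_max = M/(n_e·A·√(4πDt)), so D = M²/(4πt·(n_e·A·C_max)²).
n_e·A·C_max = 0.39 × 244 × 0.0210 = 1.998 kg/m.
D = 31.6²/(4π × 8.13 × 1.998²) = 2.45 m²/day.

2.45 m²/day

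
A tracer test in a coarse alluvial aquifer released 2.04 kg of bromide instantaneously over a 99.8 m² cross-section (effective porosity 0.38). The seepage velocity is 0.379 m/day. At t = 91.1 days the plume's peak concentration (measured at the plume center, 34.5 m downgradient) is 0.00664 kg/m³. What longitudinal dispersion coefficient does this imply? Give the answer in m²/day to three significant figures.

0.0573 m²/day

At the plume center C_max = M/(n_e·A·√(4πDt)), so D = M²/(4πt·(n_e·A·C_max)²).
n_e·A·C_max = 0.38 × 99.8 × 0.00664 = 0.2518 kg/m.
D = 2.04²/(4π × 91.1 × 0.2518²) = 0.0573 m²/day.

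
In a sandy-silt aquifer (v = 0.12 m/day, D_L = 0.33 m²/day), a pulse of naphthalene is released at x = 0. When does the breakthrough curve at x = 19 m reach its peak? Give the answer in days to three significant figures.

For the 1D instantaneous-source solution, setting ∂C/∂t = 0 at fixed x gives v²t² + 2Dt − x² = 0, so t = (√(D² + v²x²) − D)/v².
√(D² + v²x²) = √(0.33² + 0.12² × 19²) = 2.304; v² = 0.0144.
t = (2.304 − 0.33)/0.0144 = 137 days (vs. the pure-advection estimate x/v = 158 d).

137 days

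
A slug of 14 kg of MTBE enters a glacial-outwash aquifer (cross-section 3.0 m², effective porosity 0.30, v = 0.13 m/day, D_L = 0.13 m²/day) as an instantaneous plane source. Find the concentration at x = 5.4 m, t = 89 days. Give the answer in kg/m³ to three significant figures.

0.567 kg/m³

For an instantaneous plane source, C(x,t) = M/(n_e·A·√(4πDt)) · exp(−(x−vt)²/(4Dt)), with n_e·A the pore (flow) area.
Plume center vt = 0.13 × 89 = 11.57 m, so the well at 5.4 m is 6.17 m upgradient of the peak.
√(4πDt) = 12.06 m, giving peak height M/(n_e·A·√(4πDt)) = 14/(0.30 × 3.0 × 12.06) = 1.290 kg/m³.
(x−vt)²/(4Dt) = (-6.17)²/(4 × 0.13 × 89) = 0.8226; exp(−0.8226) = 0.4393.
C = 1.290 × 0.4393 = 0.567 kg/m³.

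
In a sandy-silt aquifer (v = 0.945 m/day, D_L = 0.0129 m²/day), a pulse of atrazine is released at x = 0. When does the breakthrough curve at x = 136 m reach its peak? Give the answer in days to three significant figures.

144 days

For the 1D instantaneous-source solution, setting ∂C/∂t = 0 at fixed x gives v²t² + 2Dt − x² = 0, so t = (√(D² + v²x²) − D)/v².
√(D² + v²x²) = √(0.0129² + 0.945² × 136²) = 128.5; v² = 0.893025.
t = (128.5 − 0.0129)/0.893025 = 144 days (vs. the pure-advection estimate x/v = 144 d).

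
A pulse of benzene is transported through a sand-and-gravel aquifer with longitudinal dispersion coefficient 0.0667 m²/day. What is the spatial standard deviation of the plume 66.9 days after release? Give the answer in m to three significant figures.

Dispersive spreading gives a Gaussian with σ² = 2Dt; advection only shifts the center.
σ = √(2 × 0.0667 × 66.9) = 2.99 m.

2.99 m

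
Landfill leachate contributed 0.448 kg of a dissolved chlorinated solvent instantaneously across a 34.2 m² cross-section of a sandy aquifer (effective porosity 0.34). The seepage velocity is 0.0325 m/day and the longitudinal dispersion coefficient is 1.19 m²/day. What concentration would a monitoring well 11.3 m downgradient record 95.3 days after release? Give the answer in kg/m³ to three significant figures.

0.000880 kg/m³

For an instantaneous plane source, C(x,t) = M/(n_e·A·√(4πDt)) · exp(−(x−vt)²/(4Dt)), with n_e·A the pore (flow) area.
Plume center vt = 0.0325 × 95.3 = 3.09725 m, so the well at 11.3 m is 8.20275 m downgradient of the peak.
√(4πDt) = 37.75 m, giving peak height M/(n_e·A·√(4πDt)) = 0.448/(0.34 × 34.2 × 37.75) = 0.001021 kg/m³.
(x−vt)²/(4Dt) = (8.20275)²/(4 × 1.19 × 95.3) = 0.1483; exp(−0.1483) = 0.8622.
C = 0.001021 × 0.8622 = 0.000880 kg/m³.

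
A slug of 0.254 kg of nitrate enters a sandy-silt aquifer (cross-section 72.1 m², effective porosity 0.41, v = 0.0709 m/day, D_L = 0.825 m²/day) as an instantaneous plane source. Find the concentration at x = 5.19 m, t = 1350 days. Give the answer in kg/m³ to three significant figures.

1.15e-05 kg/m³

For an instantaneous plane source, C(x,t) = M/(n_e·A·√(4πDt)) · exp(−(x−vt)²/(4Dt)), with n_e·A the pore (flow) area.
Plume center vt = 0.0709 × 1350 = 95.715 m, so the well at 5.19 m is 90.525 m upgradient of the peak.
√(4πDt) = 118.3 m, giving peak height M/(n_e·A·√(4πDt)) = 0.254/(0.41 × 72.1 × 118.3) = 7.263e-05 kg/m³.
(x−vt)²/(4Dt) = (-90.525)²/(4 × 0.825 × 1350) = 1.839; exp(−1.839) = 0.1590.
C = 7.263e-05 × 0.1590 = 1.15e-05 kg/m³.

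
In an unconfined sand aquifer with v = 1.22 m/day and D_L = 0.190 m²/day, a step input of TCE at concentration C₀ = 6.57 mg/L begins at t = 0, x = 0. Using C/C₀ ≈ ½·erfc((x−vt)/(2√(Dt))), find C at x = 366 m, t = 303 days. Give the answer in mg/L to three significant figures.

For a continuous step input, C/C₀ ≈ ½·erfc((x−vt)/(2√(Dt))).
vt = 1.22 × 303 = 369.66 m and 2√(Dt) = 2√(0.190 × 303) = 15.17 m.
Argument (x−vt)/(2√(Dt)) = (366 − 369.66)/15.17 = -0.2413; ½·erfc(-0.2413) = 0.6335.
C = 6.57 × 0.6335 = 4.16 mg/L.

4.16 mg/L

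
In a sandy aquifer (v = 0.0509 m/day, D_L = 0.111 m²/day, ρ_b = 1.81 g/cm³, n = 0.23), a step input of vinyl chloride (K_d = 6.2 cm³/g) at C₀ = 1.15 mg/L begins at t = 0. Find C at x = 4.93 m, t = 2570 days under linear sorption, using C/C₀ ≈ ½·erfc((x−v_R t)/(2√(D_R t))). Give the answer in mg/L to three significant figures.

0.285 mg/L

Retardation factor R = 1 + ρ_b·K_d/n = 1 + 1.81 × 6.2/0.23 = 49.79.
Sorption retards both mechanisms: v_R = v/R = 0.001022 m/day, D_R = D/R = 0.002229 m²/day.
v_R·t = 0.001022 × 2570 = 2.62654 m; 2√(D_R t) = 4.787 m; argument = (4.93 − 2.62654)/4.787 = 0.4812.
C = C₀ × ½·erfc(0.4812) = 1.15 × 0.2481 = 0.285 mg/L.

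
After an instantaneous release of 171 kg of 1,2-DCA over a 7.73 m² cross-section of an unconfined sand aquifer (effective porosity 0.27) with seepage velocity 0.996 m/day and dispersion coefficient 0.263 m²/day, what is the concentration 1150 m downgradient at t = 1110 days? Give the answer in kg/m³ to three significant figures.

0.249 kg/m³

For an instantaneous plane source, C(x,t) = M/(n_e·A·√(4πDt)) · exp(−(x−vt)²/(4Dt)), with n_e·A the pore (flow) area.
Plume center vt = 0.996 × 1110 = 1105.56 m, so the well at 1150 m is 44.44 m downgradient of the peak.
√(4πDt) = 60.57 m, giving peak height M/(n_e·A·√(4πDt)) = 171/(0.27 × 7.73 × 60.57) = 1.353 kg/m³.
(x−vt)²/(4Dt) = (44.44)²/(4 × 0.263 × 1110) = 1.691; exp(−1.691) = 0.1843.
C = 1.353 × 0.1843 = 0.249 kg/m³.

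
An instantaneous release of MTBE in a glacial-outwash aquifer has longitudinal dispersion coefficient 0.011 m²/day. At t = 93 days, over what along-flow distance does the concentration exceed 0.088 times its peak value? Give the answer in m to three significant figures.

The plume is Gaussian with σ = √(2Dt) = √(2 × 0.011 × 93) = 1.430 m.
C/C_peak = exp(−Δx²/(2σ²)) = 0.088 ⇒ Δx = σ·√(−2 ln 0.088) = 1.430 × 2.205 = 3.153 m.
Width = 2Δx = 6.31 m.

6.31 m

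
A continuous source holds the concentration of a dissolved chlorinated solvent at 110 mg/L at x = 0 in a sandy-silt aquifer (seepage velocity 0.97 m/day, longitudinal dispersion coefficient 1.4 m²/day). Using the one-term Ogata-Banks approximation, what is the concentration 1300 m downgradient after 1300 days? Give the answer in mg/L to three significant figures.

For a continuous step input, C/C₀ ≈ ½·erfc((x−vt)/(2√(Dt))).
vt = 0.97 × 1300 = 1261 m and 2√(Dt) = 2√(1.4 × 1300) = 85.32 m.
Argument (x−vt)/(2√(Dt)) = (1300 − 1261)/85.32 = 0.4571; ½·erfc(0.4571) = 0.2590.
C = 110 × 0.2590 = 28.5 mg/L.

28.5 mg/L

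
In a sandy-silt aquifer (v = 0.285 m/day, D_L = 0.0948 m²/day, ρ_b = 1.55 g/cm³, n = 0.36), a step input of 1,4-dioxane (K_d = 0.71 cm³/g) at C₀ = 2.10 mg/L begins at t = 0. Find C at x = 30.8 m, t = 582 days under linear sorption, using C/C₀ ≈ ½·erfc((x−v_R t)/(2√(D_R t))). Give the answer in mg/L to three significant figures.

2.04 mg/L

Retardation factor R = 1 + ρ_b·K_d/n = 1 + 1.55 × 0.71/0.36 = 4.057.
Sorption retards both mechanisms: v_R = v/R = 0.07025 m/day, D_R = D/R = 0.02337 m²/day.
v_R·t = 0.07025 × 582 = 40.8855 m; 2√(D_R t) = 7.376 m; argument = (30.8 − 40.8855)/7.376 = -1.367.
C = C₀ × ½·erfc(-1.367) = 2.10 × 0.9734 = 2.04 mg/L.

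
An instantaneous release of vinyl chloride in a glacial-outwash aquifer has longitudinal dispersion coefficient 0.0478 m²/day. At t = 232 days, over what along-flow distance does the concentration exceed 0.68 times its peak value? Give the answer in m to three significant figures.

8.27 m

The plume is Gaussian with σ = √(2Dt) = √(2 × 0.0478 × 232) = 4.709 m.
C/C_peak = exp(−Δx²/(2σ²)) = 0.68 ⇒ Δx = σ·√(−2 ln 0.68) = 4.709 × 0.8783 = 4.136 m.
Width = 2Δx = 8.27 m.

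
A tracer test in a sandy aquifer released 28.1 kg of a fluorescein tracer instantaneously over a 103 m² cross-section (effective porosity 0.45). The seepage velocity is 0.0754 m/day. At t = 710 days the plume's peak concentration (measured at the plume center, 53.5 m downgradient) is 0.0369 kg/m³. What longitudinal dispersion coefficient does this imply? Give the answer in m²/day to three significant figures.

0.0303 m²/day

At the plume center C_max = M/(n_e·A·√(4πDt)), so D = M²/(4πt·(n_e·A·C_max)²).
n_e·A·C_max = 0.45 × 103 × 0.0369 = 1.710 kg/m.
D = 28.1²/(4π × 710 × 1.710²) = 0.0303 m²/day.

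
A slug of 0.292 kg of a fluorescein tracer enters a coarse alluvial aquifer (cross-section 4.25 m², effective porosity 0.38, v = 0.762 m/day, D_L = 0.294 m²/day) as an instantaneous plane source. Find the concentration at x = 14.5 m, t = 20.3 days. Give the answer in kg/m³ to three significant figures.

For an instantaneous plane source, C(x,t) = M/(n_e·A·√(4πDt)) · exp(−(x−vt)²/(4Dt)), with n_e·A the pore (flow) area.
Plume center vt = 0.762 × 20.3 = 15.4686 m, so the well at 14.5 m is 0.9686 m upgradient of the peak.
√(4πDt) = 8.660 m, giving peak height M/(n_e·A·√(4πDt)) = 0.292/(0.38 × 4.25 × 8.660) = 0.02088 kg/m³.
(x−vt)²/(4Dt) = (-0.9686)²/(4 × 0.294 × 20.3) = 0.03930; exp(−0.03930) = 0.9615.
C = 0.02088 × 0.9615 = 0.0201 kg/m³.

0.0201 kg/m³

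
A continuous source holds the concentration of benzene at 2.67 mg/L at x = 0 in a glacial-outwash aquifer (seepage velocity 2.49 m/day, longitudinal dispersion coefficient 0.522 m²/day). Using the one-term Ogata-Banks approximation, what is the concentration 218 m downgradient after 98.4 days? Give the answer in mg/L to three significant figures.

For a continuous step input, C/C₀ ≈ ½·erfc((x−vt)/(2√(Dt))).
vt = 2.49 × 98.4 = 245.016 m and 2√(Dt) = 2√(0.522 × 98.4) = 14.33 m.
Argument (x−vt)/(2√(Dt)) = (218 − 245.016)/14.33 = -1.885; ½·erfc(-1.885) = 0.9962.
C = 2.67 × 0.9962 = 2.66 mg/L.

2.66 mg/L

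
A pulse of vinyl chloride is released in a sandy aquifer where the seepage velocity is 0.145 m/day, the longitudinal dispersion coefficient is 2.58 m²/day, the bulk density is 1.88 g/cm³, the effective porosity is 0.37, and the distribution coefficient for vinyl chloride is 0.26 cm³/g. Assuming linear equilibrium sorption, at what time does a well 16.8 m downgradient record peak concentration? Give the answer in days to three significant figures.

107 days

Retardation factor R = 1 + ρ_b·K_d/n = 1 + 1.88 × 0.26/0.37 = 2.321.
Sorption retards both mechanisms: v_R = v/R = 0.06247 m/day, D_R = D/R = 1.112 m²/day.
Peak time from v_R²t² + 2D_R t − x² = 0: t = (√(D_R² + v_R²x²) − D_R)/v_R².
√(D_R² + v_R²x²) = √(1.112² + 0.06247² × 16.8²) = 1.529; v_R² = 0.003903.
t = (1.529 − 1.112)/0.003903 = 107 days.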